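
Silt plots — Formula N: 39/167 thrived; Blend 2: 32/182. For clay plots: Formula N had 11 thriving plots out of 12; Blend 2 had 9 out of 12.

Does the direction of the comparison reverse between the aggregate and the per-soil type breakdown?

No

Silt: Formula N 39/167 = 23.4%, Blend 2 32/182 = 17.6% → Formula N
Clay: Formula N 11/12 = 91.7%, Blend 2 9/12 = 75.0% → Formula N
Overall: Formula N 50/179 = 27.9%, Blend 2 41/194 = 21.1% → Formula N
Formula N wins overall and in every soil group — no reversal.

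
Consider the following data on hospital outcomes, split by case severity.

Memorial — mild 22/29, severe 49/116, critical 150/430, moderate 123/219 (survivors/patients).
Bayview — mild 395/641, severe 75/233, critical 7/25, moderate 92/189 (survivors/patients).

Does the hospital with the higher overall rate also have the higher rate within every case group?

No

Mild: Memorial 22/29 = 75.9%, Bayview 395/641 = 61.6% → Memorial
Severe: Memorial 49/116 = 42.2%, Bayview 75/233 = 32.2% → Memorial
Critical: Memorial 150/430 = 34.9%, Bayview 7/25 = 28.0% → Memorial
Moderate: Memorial 123/219 = 56.2%, Bayview 92/189 = 48.7% → Memorial
Overall: Memorial 344/794 = 43.3%, Bayview 569/1088 = 52.3% → Bayview
Memorial wins each case group but Bayview wins overall — the comparison reverses. Memorial's patients skew toward critical, which has a lower base rate.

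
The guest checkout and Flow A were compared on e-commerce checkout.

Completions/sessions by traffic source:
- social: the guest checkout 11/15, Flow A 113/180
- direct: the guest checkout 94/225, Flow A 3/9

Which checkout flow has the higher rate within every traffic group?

the guest checkout

Social: the guest checkout 11/15 = 73.3%, Flow A 113/180 = 62.8% → the guest checkout
Direct: the guest checkout 94/225 = 41.8%, Flow A 3/9 = 33.3% → the guest checkout
The guest checkout has the higher rate in both groups.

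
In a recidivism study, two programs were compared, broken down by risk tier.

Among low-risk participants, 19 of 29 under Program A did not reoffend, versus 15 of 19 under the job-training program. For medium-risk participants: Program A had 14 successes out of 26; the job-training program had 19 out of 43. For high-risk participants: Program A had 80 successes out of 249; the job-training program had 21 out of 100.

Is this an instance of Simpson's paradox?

Low-risk: Program A 19/29 = 65.5%, the job-training program 15/19 = 78.9% → the job-training program
Medium-risk: Program A 14/26 = 53.8%, the job-training program 19/43 = 44.2% → Program A
High-risk: Program A 80/249 = 32.1%, the job-training program 21/100 = 21.0% → Program A
Overall: Program A 113/304 = 37.2%, the job-training program 55/162 = 34.0% → Program A
Neither sweeps: Program A wins 2 of 3 groups, the job-training program wins 1. Program A wins overall but not every group — no Simpson reversal.

No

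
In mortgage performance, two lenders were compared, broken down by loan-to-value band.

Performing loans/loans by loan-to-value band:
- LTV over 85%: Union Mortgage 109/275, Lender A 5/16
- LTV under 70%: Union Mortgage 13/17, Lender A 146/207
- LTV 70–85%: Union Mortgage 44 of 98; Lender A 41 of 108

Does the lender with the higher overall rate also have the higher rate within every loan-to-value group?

No

LTV over 85%: Union Mortgage 109/275 = 39.6%, Lender A 5/16 = 31.2% → Union Mortgage
LTV under 70%: Union Mortgage 13/17 = 76.5%, Lender A 146/207 = 70.5% → Union Mortgage
LTV 70–85%: Union Mortgage 44/98 = 44.9%, Lender A 41/108 = 38.0% → Union Mortgage
Overall: Union Mortgage 166/390 = 42.6%, Lender A 192/331 = 58.0% → Lender A
Union Mortgage wins each loan-to-value group but Lender A wins overall — the comparison reverses. Union Mortgage's loans skew toward LTV over 85%, which has a lower base rate.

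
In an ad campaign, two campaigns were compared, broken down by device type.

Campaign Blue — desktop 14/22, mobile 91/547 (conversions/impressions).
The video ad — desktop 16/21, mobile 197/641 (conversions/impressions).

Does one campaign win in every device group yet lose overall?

Desktop: Campaign Blue 14/22 = 63.6%, the video ad 16/21 = 76.2% → the video ad
Mobile: Campaign Blue 91/547 = 16.6%, the video ad 197/641 = 30.7% → the video ad
Overall: Campaign Blue 105/569 = 18.5%, the video ad 213/662 = 32.2% → the video ad
The video ad wins overall and in every device group — no reversal.

No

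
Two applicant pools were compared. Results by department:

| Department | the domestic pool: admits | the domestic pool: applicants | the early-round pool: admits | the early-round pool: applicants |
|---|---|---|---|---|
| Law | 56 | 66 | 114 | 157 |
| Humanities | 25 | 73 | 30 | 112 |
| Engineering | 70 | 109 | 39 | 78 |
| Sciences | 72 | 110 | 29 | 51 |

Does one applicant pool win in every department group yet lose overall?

Law: the domestic pool 56/66 = 84.8%, the early-round pool 114/157 = 72.6% → the domestic pool
Humanities: the domestic pool 25/73 = 34.2%, the early-round pool 30/112 = 26.8% → the domestic pool
Engineering: the domestic pool 70/109 = 64.2%, the early-round pool 39/78 = 50.0% → the domestic pool
Sciences: the domestic pool 72/110 = 65.5%, the early-round pool 29/51 = 56.9% → the domestic pool
Overall: the domestic pool 223/358 = 62.3%, the early-round pool 212/398 = 53.3% → the domestic pool
The domestic pool wins overall and in every department group — no reversal.

No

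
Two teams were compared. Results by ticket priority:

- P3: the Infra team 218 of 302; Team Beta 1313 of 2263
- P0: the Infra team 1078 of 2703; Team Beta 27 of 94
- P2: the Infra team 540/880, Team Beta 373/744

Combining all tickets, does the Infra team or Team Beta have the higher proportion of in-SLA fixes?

P3: the Infra team 218/302 = 72.2%, Team Beta 1313/2263 = 58.0% → the Infra team
P0: the Infra team 1078/2703 = 39.9%, Team Beta 27/94 = 28.7% → the Infra team
P2: the Infra team 540/880 = 61.4%, Team Beta 373/744 = 50.1% → the Infra team
Overall: the Infra team 1836/3885 = 47.3%, Team Beta 1713/3101 = 55.2% → Team Beta
(The Infra team wins every ticket group but Team Beta wins overall — the Infra team's tickets skew toward the low-rate P0 group.)

Team Beta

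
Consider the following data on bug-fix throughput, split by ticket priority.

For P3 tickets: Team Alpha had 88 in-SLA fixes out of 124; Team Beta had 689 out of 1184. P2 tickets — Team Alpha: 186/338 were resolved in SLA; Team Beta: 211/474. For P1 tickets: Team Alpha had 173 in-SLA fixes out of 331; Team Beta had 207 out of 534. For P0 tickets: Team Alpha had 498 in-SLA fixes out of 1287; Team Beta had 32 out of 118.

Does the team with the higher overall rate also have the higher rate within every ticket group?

P3: Team Alpha 88/124 = 71.0%, Team Beta 689/1184 = 58.2% → Team Alpha
P2: Team Alpha 186/338 = 55.0%, Team Beta 211/474 = 44.5% → Team Alpha
P1: Team Alpha 173/331 = 52.3%, Team Beta 207/534 = 38.8% → Team Alpha
P0: Team Alpha 498/1287 = 38.7%, Team Beta 32/118 = 27.1% → Team Alpha
Overall: Team Alpha 945/2080 = 45.4%, Team Beta 1139/2310 = 49.3% → Team Beta
Team Alpha wins each ticket group but Team Beta wins overall — the comparison reverses. Team Alpha's tickets skew toward P0, which has a lower base rate.

No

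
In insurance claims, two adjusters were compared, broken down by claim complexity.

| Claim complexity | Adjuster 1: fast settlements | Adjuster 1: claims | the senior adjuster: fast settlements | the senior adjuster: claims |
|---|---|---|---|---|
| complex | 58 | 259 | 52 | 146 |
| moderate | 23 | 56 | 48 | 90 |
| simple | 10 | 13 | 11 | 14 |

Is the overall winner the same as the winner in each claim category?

Complex: Adjuster 1 58/259 = 22.4%, the senior adjuster 52/146 = 35.6% → the senior adjuster
Moderate: Adjuster 1 23/56 = 41.1%, the senior adjuster 48/90 = 53.3% → the senior adjuster
Simple: Adjuster 1 10/13 = 76.9%, the senior adjuster 11/14 = 78.6% → the senior adjuster
Overall: Adjuster 1 91/328 = 27.7%, the senior adjuster 111/250 = 44.4% → the senior adjuster
The senior adjuster wins overall and in every claim group — no reversal.

Yes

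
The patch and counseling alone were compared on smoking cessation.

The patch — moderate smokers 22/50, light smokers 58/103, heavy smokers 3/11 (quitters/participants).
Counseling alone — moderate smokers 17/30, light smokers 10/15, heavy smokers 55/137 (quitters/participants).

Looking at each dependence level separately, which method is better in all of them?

Moderate smokers: the patch 22/50 = 44.0%, counseling alone 17/30 = 56.7% → counseling alone
Light smokers: the patch 58/103 = 56.3%, counseling alone 10/15 = 66.7% → counseling alone
Heavy smokers: the patch 3/11 = 27.3%, counseling alone 55/137 = 40.1% → counseling alone
Counseling alone has the higher rate in all 3 groups.

counseling alone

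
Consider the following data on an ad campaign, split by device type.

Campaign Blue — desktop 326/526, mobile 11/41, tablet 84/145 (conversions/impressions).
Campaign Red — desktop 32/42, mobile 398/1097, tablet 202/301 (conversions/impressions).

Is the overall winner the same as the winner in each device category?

Desktop: Campaign Blue 326/526 = 62.0%, Campaign Red 32/42 = 76.2% → Campaign Red
Mobile: Campaign Blue 11/41 = 26.8%, Campaign Red 398/1097 = 36.3% → Campaign Red
Tablet: Campaign Blue 84/145 = 57.9%, Campaign Red 202/301 = 67.1% → Campaign Red
Overall: Campaign Blue 421/712 = 59.1%, Campaign Red 632/1440 = 43.9% → Campaign Blue
Campaign Red wins each device group but Campaign Blue wins overall — the comparison reverses. Campaign Red's impressions skew toward mobile, which has a lower base rate.

No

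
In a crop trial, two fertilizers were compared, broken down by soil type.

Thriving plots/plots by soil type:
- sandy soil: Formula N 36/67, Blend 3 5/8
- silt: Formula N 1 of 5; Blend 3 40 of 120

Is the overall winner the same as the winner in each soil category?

No

Sandy soil: Formula N 36/67 = 53.7%, Blend 3 5/8 = 62.5% → Blend 3
Silt: Formula N 1/5 = 20.0%, Blend 3 40/120 = 33.3% → Blend 3
Overall: Formula N 37/72 = 51.4%, Blend 3 45/128 = 35.2% → Formula N
Blend 3 wins each soil group but Formula N wins overall — the comparison reverses. Blend 3's plots skew toward silt, which has a lower base rate.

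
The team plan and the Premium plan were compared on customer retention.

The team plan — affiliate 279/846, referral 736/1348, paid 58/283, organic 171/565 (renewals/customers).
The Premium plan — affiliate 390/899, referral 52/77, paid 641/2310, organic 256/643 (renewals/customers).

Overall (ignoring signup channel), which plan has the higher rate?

Affiliate: the team plan 279/846 = 33.0%, the Premium plan 390/899 = 43.4% → the Premium plan
Referral: the team plan 736/1348 = 54.6%, the Premium plan 52/77 = 67.5% → the Premium plan
Paid: the team plan 58/283 = 20.5%, the Premium plan 641/2310 = 27.7% → the Premium plan
Organic: the team plan 171/565 = 30.3%, the Premium plan 256/643 = 39.8% → the Premium plan
Overall: the team plan 1244/3042 = 40.9%, the Premium plan 1339/3929 = 34.1% → the team plan
(The Premium plan wins every signup group but the team plan wins overall — the Premium plan's customers skew toward the low-rate paid group.)

the team plan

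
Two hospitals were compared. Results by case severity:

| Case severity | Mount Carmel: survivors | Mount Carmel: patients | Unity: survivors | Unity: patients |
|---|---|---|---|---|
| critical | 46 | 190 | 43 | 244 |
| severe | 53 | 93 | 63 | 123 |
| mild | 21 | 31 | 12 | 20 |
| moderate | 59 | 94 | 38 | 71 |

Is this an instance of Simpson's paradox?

No

Critical: Mount Carmel 46/190 = 24.2%, Unity 43/244 = 17.6% → Mount Carmel
Severe: Mount Carmel 53/93 = 57.0%, Unity 63/123 = 51.2% → Mount Carmel
Mild: Mount Carmel 21/31 = 67.7%, Unity 12/20 = 60.0% → Mount Carmel
Moderate: Mount Carmel 59/94 = 62.8%, Unity 38/71 = 53.5% → Mount Carmel
Overall: Mount Carmel 179/408 = 43.9%, Unity 156/458 = 34.1% → Mount Carmel
Mount Carmel wins overall and in every case group — no reversal.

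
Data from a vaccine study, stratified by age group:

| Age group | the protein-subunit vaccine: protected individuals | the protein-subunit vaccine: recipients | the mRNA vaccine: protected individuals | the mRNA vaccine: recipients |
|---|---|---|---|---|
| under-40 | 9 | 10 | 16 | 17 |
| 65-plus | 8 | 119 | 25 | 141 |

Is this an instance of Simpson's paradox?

No

Under-40: the protein-subunit vaccine 9/10 = 90.0%, the mRNA vaccine 16/17 = 94.1% → the mRNA vaccine
65-plus: the protein-subunit vaccine 8/119 = 6.7%, the mRNA vaccine 25/141 = 17.7% → the mRNA vaccine
Overall: the protein-subunit vaccine 17/129 = 13.2%, the mRNA vaccine 41/158 = 25.9% → the mRNA vaccine
The mRNA vaccine wins overall and in every age group — no reversal.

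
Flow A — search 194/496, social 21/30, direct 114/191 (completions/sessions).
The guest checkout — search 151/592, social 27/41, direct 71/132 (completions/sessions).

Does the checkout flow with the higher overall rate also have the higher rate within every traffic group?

Yes

Search: Flow A 194/496 = 39.1%, the guest checkout 151/592 = 25.5% → Flow A
Social: Flow A 21/30 = 70.0%, the guest checkout 27/41 = 65.9% → Flow A
Direct: Flow A 114/191 = 59.7%, the guest checkout 71/132 = 53.8% → Flow A
Overall: Flow A 329/717 = 45.9%, the guest checkout 249/765 = 32.5% → Flow A
Flow A wins overall and in every traffic group — no reversal.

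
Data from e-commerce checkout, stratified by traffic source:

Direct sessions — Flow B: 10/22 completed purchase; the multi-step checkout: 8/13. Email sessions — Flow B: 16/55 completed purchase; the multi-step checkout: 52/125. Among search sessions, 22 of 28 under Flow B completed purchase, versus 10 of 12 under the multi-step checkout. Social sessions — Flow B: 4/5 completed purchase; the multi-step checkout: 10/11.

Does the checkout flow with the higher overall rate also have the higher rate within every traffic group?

Yes

Direct: Flow B 10/22 = 45.5%, the multi-step checkout 8/13 = 61.5% → the multi-step checkout
Email: Flow B 16/55 = 29.1%, the multi-step checkout 52/125 = 41.6% → the multi-step checkout
Search: Flow B 22/28 = 78.6%, the multi-step checkout 10/12 = 83.3% → the multi-step checkout
Social: Flow B 4/5 = 80.0%, the multi-step checkout 10/11 = 90.9% → the multi-step checkout
Overall: Flow B 52/110 = 47.3%, the multi-step checkout 80/161 = 49.7% → the multi-step checkout
The multi-step checkout wins overall and in every traffic group — no reversal.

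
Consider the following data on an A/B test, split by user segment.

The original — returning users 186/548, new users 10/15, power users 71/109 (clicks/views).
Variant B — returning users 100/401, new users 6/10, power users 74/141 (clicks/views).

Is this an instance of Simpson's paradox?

Returning users: the original 186/548 = 33.9%, Variant B 100/401 = 24.9% → the original
New users: the original 10/15 = 66.7%, Variant B 6/10 = 60.0% → the original
Power users: the original 71/109 = 65.1%, Variant B 74/141 = 52.5% → the original
Overall: the original 267/672 = 39.7%, Variant B 180/552 = 32.6% → the original
The original wins overall and in every user group — no reversal.

No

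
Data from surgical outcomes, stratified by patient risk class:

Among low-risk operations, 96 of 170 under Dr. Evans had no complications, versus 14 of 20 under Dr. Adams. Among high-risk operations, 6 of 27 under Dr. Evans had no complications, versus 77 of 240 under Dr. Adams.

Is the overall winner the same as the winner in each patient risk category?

Low-risk: Dr. Evans 96/170 = 56.5%, Dr. Adams 14/20 = 70.0% → Dr. Adams
High-risk: Dr. Evans 6/27 = 22.2%, Dr. Adams 77/240 = 32.1% → Dr. Adams
Overall: Dr. Evans 102/197 = 51.8%, Dr. Adams 91/260 = 35.0% → Dr. Evans
Dr. Adams wins each patient risk group but Dr. Evans wins overall — the comparison reverses. Dr. Adams's operations skew toward high-risk, which has a lower base rate.

No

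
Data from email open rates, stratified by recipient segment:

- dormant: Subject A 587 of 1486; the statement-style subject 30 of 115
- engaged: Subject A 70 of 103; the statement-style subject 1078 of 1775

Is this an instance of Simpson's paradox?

Dormant: Subject A 587/1486 = 39.5%, the statement-style subject 30/115 = 26.1% → Subject A
Engaged: Subject A 70/103 = 68.0%, the statement-style subject 1078/1775 = 60.7% → Subject A
Overall: Subject A 657/1589 = 41.3%, the statement-style subject 1108/1890 = 58.6% → the statement-style subject
Subject A wins each recipient group but the statement-style subject wins overall — the comparison reverses. Subject A's sends skew toward dormant, which has a lower base rate.

Yes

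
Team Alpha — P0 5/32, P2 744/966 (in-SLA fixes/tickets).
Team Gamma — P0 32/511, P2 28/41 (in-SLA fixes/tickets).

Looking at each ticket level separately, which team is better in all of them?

Team Alpha

P0: Team Alpha 5/32 = 15.6%, Team Gamma 32/511 = 6.3% → Team Alpha
P2: Team Alpha 744/966 = 77.0%, Team Gamma 28/41 = 68.3% → Team Alpha
Team Alpha has the higher rate in both groups.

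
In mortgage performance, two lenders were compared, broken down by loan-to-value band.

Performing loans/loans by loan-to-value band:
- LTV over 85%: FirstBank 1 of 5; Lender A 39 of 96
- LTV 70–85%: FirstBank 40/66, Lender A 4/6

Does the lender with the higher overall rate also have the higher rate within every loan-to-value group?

No

LTV over 85%: FirstBank 1/5 = 20.0%, Lender A 39/96 = 40.6% → Lender A
LTV 70–85%: FirstBank 40/66 = 60.6%, Lender A 4/6 = 66.7% → Lender A
Overall: FirstBank 41/71 = 57.7%, Lender A 43/102 = 42.2% → FirstBank
Lender A wins each loan-to-value group but FirstBank wins overall — the comparison reverses. Lender A's loans skew toward LTV over 85%, which has a lower base rate.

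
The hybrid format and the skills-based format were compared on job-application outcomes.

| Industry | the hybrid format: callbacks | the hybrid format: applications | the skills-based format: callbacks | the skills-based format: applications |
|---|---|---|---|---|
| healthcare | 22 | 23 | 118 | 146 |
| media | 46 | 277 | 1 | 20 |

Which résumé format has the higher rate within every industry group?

Healthcare: the hybrid format 22/23 = 95.7%, the skills-based format 118/146 = 80.8% → the hybrid format
Media: the hybrid format 46/277 = 16.6%, the skills-based format 1/20 = 5.0% → the hybrid format
The hybrid format has the higher rate in both groups.

the hybrid format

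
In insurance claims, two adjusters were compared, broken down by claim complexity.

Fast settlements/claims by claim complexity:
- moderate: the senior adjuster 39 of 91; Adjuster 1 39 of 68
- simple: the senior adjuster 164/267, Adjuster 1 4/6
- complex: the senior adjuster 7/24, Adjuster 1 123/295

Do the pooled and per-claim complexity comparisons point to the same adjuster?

No

Moderate: the senior adjuster 39/91 = 42.9%, Adjuster 1 39/68 = 57.4% → Adjuster 1
Simple: the senior adjuster 164/267 = 61.4%, Adjuster 1 4/6 = 66.7% → Adjuster 1
Complex: the senior adjuster 7/24 = 29.2%, Adjuster 1 123/295 = 41.7% → Adjuster 1
Overall: the senior adjuster 210/382 = 55.0%, Adjuster 1 166/369 = 45.0% → the senior adjuster
Adjuster 1 wins each claim group but the senior adjuster wins overall — the comparison reverses. Adjuster 1's claims skew toward complex, which has a lower base rate.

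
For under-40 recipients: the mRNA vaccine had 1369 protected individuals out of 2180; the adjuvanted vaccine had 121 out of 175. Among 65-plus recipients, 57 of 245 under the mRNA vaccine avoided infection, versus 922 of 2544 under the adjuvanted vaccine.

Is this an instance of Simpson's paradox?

Under-40: the mRNA vaccine 1369/2180 = 62.8%, the adjuvanted vaccine 121/175 = 69.1% → the adjuvanted vaccine
65-plus: the mRNA vaccine 57/245 = 23.3%, the adjuvanted vaccine 922/2544 = 36.2% → the adjuvanted vaccine
Overall: the mRNA vaccine 1426/2425 = 58.8%, the adjuvanted vaccine 1043/2719 = 38.4% → the mRNA vaccine
The adjuvanted vaccine wins each age group but the mRNA vaccine wins overall — the comparison reverses. The adjuvanted vaccine's recipients skew toward 65-plus, which has a lower base rate.

Yes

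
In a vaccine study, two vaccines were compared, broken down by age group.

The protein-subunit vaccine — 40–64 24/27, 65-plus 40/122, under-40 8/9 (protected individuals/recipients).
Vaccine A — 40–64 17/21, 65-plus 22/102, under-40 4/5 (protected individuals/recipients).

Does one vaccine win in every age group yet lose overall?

No

40–64: the protein-subunit vaccine 24/27 = 88.9%, Vaccine A 17/21 = 81.0% → the protein-subunit vaccine
65-plus: the protein-subunit vaccine 40/122 = 32.8%, Vaccine A 22/102 = 21.6% → the protein-subunit vaccine
Under-40: the protein-subunit vaccine 8/9 = 88.9%, Vaccine A 4/5 = 80.0% → the protein-subunit vaccine
Overall: the protein-subunit vaccine 72/158 = 45.6%, Vaccine A 43/128 = 33.6% → the protein-subunit vaccine
The protein-subunit vaccine wins overall and in every age group — no reversal.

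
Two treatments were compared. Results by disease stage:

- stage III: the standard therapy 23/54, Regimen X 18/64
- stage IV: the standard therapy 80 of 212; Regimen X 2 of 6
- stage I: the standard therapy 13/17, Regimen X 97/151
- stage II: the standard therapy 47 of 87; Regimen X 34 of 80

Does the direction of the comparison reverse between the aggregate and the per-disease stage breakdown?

Yes

Stage III: the standard therapy 23/54 = 42.6%, Regimen X 18/64 = 28.1% → the standard therapy
Stage IV: the standard therapy 80/212 = 37.7%, Regimen X 2/6 = 33.3% → the standard therapy
Stage I: the standard therapy 13/17 = 76.5%, Regimen X 97/151 = 64.2% → the standard therapy
Stage II: the standard therapy 47/87 = 54.0%, Regimen X 34/80 = 42.5% → the standard therapy
Overall: the standard therapy 163/370 = 44.1%, Regimen X 151/301 = 50.2% → Regimen X
The standard therapy wins each disease group but Regimen X wins overall — the comparison reverses. The standard therapy's patients skew toward stage IV, which has a lower base rate.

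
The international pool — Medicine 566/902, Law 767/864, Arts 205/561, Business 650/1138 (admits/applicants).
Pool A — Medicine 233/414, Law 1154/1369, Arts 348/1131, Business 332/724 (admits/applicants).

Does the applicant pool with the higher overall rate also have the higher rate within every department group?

Medicine: the international pool 566/902 = 62.7%, Pool A 233/414 = 56.3% → the international pool
Law: the international pool 767/864 = 88.8%, Pool A 1154/1369 = 84.3% → the international pool
Arts: the international pool 205/561 = 36.5%, Pool A 348/1131 = 30.8% → the international pool
Business: the international pool 650/1138 = 57.1%, Pool A 332/724 = 45.9% → the international pool
Overall: the international pool 2188/3465 = 63.1%, Pool A 2067/3638 = 56.8% → the international pool
The international pool wins overall and in every department group — no reversal.

Yes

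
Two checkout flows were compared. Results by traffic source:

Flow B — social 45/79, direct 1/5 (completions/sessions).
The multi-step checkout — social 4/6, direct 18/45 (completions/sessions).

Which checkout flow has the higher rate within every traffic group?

the multi-step checkout

Social: Flow B 45/79 = 57.0%, the multi-step checkout 4/6 = 66.7% → the multi-step checkout
Direct: Flow B 1/5 = 20.0%, the multi-step checkout 18/45 = 40.0% → the multi-step checkout
The multi-step checkout has the higher rate in both groups.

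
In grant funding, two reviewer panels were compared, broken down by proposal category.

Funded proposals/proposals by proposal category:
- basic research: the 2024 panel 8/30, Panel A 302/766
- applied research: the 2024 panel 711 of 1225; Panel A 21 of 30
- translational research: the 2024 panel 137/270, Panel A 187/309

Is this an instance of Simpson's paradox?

Yes

Basic research: the 2024 panel 8/30 = 26.7%, Panel A 302/766 = 39.4% → Panel A
Applied research: the 2024 panel 711/1225 = 58.0%, Panel A 21/30 = 70.0% → Panel A
Translational research: the 2024 panel 137/270 = 50.7%, Panel A 187/309 = 60.5% → Panel A
Overall: the 2024 panel 856/1525 = 56.1%, Panel A 510/1105 = 46.2% → the 2024 panel
Panel A wins each proposal group but the 2024 panel wins overall — the comparison reverses. Panel A's proposals skew toward basic research, which has a lower base rate.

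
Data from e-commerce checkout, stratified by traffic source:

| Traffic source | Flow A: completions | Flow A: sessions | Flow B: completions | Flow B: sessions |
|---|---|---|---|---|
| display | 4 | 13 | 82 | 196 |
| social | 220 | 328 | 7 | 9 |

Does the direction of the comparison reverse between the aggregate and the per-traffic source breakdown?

Yes

Display: Flow A 4/13 = 30.8%, Flow B 82/196 = 41.8% → Flow B
Social: Flow A 220/328 = 67.1%, Flow B 7/9 = 77.8% → Flow B
Overall: Flow A 224/341 = 65.7%, Flow B 89/205 = 43.4% → Flow A
Flow B wins each traffic group but Flow A wins overall — the comparison reverses. Flow B's sessions skew toward display, which has a lower base rate.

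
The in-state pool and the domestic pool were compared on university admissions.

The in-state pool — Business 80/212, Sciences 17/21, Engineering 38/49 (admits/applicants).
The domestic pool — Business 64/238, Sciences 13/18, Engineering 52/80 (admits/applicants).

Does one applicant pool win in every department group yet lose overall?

No

Business: the in-state pool 80/212 = 37.7%, the domestic pool 64/238 = 26.9% → the in-state pool
Sciences: the in-state pool 17/21 = 81.0%, the domestic pool 13/18 = 72.2% → the in-state pool
Engineering: the in-state pool 38/49 = 77.6%, the domestic pool 52/80 = 65.0% → the in-state pool
Overall: the in-state pool 135/282 = 47.9%, the domestic pool 129/336 = 38.4% → the in-state pool
The in-state pool wins overall and in every department group — no reversal.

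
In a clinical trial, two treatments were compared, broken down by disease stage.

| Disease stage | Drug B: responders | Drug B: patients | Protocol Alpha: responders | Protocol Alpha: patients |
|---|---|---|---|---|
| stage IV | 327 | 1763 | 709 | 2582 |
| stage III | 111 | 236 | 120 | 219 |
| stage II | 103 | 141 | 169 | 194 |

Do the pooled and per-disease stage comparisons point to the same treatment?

Yes

Stage IV: Drug B 327/1763 = 18.5%, Protocol Alpha 709/2582 = 27.5% → Protocol Alpha
Stage III: Drug B 111/236 = 47.0%, Protocol Alpha 120/219 = 54.8% → Protocol Alpha
Stage II: Drug B 103/141 = 73.0%, Protocol Alpha 169/194 = 87.1% → Protocol Alpha
Overall: Drug B 541/2140 = 25.3%, Protocol Alpha 998/2995 = 33.3% → Protocol Alpha
Protocol Alpha wins overall and in every disease group — no reversal.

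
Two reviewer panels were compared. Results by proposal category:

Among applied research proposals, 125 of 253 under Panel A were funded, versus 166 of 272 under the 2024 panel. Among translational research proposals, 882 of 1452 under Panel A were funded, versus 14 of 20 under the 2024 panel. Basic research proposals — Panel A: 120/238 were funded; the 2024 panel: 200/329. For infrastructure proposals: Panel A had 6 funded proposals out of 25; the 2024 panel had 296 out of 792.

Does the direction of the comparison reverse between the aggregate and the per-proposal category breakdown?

Yes

Applied research: Panel A 125/253 = 49.4%, the 2024 panel 166/272 = 61.0% → the 2024 panel
Translational research: Panel A 882/1452 = 60.7%, the 2024 panel 14/20 = 70.0% → the 2024 panel
Basic research: Panel A 120/238 = 50.4%, the 2024 panel 200/329 = 60.8% → the 2024 panel
Infrastructure: Panel A 6/25 = 24.0%, the 2024 panel 296/792 = 37.4% → the 2024 panel
Overall: Panel A 1133/1968 = 57.6%, the 2024 panel 676/1413 = 47.8% → Panel A
The 2024 panel wins each proposal group but Panel A wins overall — the comparison reverses. The 2024 panel's proposals skew toward infrastructure, which has a lower base rate.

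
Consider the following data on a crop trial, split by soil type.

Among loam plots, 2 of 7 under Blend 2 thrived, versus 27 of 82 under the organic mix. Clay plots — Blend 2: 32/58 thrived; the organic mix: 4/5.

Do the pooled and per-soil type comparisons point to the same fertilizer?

Loam: Blend 2 2/7 = 28.6%, the organic mix 27/82 = 32.9% → the organic mix
Clay: Blend 2 32/58 = 55.2%, the organic mix 4/5 = 80.0% → the organic mix
Overall: Blend 2 34/65 = 52.3%, the organic mix 31/87 = 35.6% → Blend 2
The organic mix wins each soil group but Blend 2 wins overall — the comparison reverses. The organic mix's plots skew toward loam, which has a lower base rate.

No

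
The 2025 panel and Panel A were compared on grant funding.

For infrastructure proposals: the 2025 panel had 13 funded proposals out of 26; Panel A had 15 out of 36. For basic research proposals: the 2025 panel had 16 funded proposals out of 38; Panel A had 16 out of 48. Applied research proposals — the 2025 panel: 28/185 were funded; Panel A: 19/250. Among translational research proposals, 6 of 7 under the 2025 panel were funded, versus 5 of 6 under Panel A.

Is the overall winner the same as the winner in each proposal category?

Infrastructure: the 2025 panel 13/26 = 50.0%, Panel A 15/36 = 41.7% → the 2025 panel
Basic research: the 2025 panel 16/38 = 42.1%, Panel A 16/48 = 33.3% → the 2025 panel
Applied research: the 2025 panel 28/185 = 15.1%, Panel A 19/250 = 7.6% → the 2025 panel
Translational research: the 2025 panel 6/7 = 85.7%, Panel A 5/6 = 83.3% → the 2025 panel
Overall: the 2025 panel 63/256 = 24.6%, Panel A 55/340 = 16.2% → the 2025 panel
The 2025 panel wins overall and in every proposal group — no reversal.

Yes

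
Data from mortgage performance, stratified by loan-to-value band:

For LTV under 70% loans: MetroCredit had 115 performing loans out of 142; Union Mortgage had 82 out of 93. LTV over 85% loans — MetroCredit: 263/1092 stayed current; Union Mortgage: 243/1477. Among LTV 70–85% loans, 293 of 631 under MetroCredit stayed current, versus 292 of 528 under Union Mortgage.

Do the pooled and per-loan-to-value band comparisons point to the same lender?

LTV under 70%: MetroCredit 115/142 = 81.0%, Union Mortgage 82/93 = 88.2% → Union Mortgage
LTV over 85%: MetroCredit 263/1092 = 24.1%, Union Mortgage 243/1477 = 16.5% → MetroCredit
LTV 70–85%: MetroCredit 293/631 = 46.4%, Union Mortgage 292/528 = 55.3% → Union Mortgage
Overall: MetroCredit 671/1865 = 36.0%, Union Mortgage 617/2098 = 29.4% → MetroCredit
Neither sweeps: MetroCredit wins 1 of 3 groups, Union Mortgage wins 2. MetroCredit wins overall but not every group — no Simpson reversal.

No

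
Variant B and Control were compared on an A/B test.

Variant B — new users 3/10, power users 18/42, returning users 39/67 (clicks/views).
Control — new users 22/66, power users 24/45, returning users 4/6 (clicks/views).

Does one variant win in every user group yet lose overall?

Yes

New users: Variant B 3/10 = 30.0%, Control 22/66 = 33.3% → Control
Power users: Variant B 18/42 = 42.9%, Control 24/45 = 53.3% → Control
Returning users: Variant B 39/67 = 58.2%, Control 4/6 = 66.7% → Control
Overall: Variant B 60/119 = 50.4%, Control 50/117 = 42.7% → Variant B
Control wins each user group but Variant B wins overall — the comparison reverses. Control's views skew toward new users, which has a lower base rate.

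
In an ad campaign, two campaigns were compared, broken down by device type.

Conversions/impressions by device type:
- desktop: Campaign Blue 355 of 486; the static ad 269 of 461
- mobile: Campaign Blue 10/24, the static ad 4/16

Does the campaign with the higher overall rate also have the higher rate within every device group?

Desktop: Campaign Blue 355/486 = 73.0%, the static ad 269/461 = 58.4% → Campaign Blue
Mobile: Campaign Blue 10/24 = 41.7%, the static ad 4/16 = 25.0% → Campaign Blue
Overall: Campaign Blue 365/510 = 71.6%, the static ad 273/477 = 57.2% → Campaign Blue
Campaign Blue wins overall and in every device group — no reversal.

Yes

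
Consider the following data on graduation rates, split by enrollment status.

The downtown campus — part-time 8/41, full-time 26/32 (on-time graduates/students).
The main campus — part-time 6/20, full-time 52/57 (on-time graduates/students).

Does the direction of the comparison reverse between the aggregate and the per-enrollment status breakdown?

Part-time: the downtown campus 8/41 = 19.5%, the main campus 6/20 = 30.0% → the main campus
Full-time: the downtown campus 26/32 = 81.2%, the main campus 52/57 = 91.2% → the main campus
Overall: the downtown campus 34/73 = 46.6%, the main campus 58/77 = 75.3% → the main campus
The main campus wins overall and in every enrollment group — no reversal.

No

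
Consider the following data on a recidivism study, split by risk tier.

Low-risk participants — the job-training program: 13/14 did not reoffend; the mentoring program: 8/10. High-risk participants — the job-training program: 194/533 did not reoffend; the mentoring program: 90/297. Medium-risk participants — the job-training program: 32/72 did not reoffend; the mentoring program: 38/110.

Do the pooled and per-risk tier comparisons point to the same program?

Yes

Low-risk: the job-training program 13/14 = 92.9%, the mentoring program 8/10 = 80.0% → the job-training program
High-risk: the job-training program 194/533 = 36.4%, the mentoring program 90/297 = 30.3% → the job-training program
Medium-risk: the job-training program 32/72 = 44.4%, the mentoring program 38/110 = 34.5% → the job-training program
Overall: the job-training program 239/619 = 38.6%, the mentoring program 136/417 = 32.6% → the job-training program
The job-training program wins overall and in every risk group — no reversal.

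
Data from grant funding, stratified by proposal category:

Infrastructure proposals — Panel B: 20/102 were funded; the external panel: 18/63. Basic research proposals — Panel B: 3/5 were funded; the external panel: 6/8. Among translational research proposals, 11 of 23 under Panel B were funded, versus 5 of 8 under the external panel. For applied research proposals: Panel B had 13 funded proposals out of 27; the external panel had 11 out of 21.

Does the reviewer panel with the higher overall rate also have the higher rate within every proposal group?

Yes

Infrastructure: Panel B 20/102 = 19.6%, the external panel 18/63 = 28.6% → the external panel
Basic research: Panel B 3/5 = 60.0%, the external panel 6/8 = 75.0% → the external panel
Translational research: Panel B 11/23 = 47.8%, the external panel 5/8 = 62.5% → the external panel
Applied research: Panel B 13/27 = 48.1%, the external panel 11/21 = 52.4% → the external panel
Overall: Panel B 47/157 = 29.9%, the external panel 40/100 = 40.0% → the external panel
The external panel wins overall and in every proposal group — no reversal.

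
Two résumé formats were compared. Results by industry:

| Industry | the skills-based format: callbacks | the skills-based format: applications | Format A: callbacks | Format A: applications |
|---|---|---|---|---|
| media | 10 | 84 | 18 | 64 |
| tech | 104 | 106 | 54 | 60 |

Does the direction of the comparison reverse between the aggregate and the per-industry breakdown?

Media: the skills-based format 10/84 = 11.9%, Format A 18/64 = 28.1% → Format A
Tech: the skills-based format 104/106 = 98.1%, Format A 54/60 = 90.0% → the skills-based format
Overall: the skills-based format 114/190 = 60.0%, Format A 72/124 = 58.1% → the skills-based format
Neither sweeps: the skills-based format wins 1 of 2 groups, Format A wins 1. The skills-based format wins overall but not every group — no Simpson reversal.

No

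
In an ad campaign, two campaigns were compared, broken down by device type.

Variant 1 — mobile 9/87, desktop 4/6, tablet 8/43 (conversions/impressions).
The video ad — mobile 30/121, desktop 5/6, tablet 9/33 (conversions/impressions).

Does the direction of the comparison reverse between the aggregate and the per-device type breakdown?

No

Mobile: Variant 1 9/87 = 10.3%, the video ad 30/121 = 24.8% → the video ad
Desktop: Variant 1 4/6 = 66.7%, the video ad 5/6 = 83.3% → the video ad
Tablet: Variant 1 8/43 = 18.6%, the video ad 9/33 = 27.3% → the video ad
Overall: Variant 1 21/136 = 15.4%, the video ad 44/160 = 27.5% → the video ad
The video ad wins overall and in every device group — no reversal.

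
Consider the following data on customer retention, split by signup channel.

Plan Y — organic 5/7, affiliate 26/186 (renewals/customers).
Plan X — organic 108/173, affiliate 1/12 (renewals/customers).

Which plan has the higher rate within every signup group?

Plan Y

Organic: Plan Y 5/7 = 71.4%, Plan X 108/173 = 62.4% → Plan Y
Affiliate: Plan Y 26/186 = 14.0%, Plan X 1/12 = 8.3% → Plan Y
Plan Y has the higher rate in both groups.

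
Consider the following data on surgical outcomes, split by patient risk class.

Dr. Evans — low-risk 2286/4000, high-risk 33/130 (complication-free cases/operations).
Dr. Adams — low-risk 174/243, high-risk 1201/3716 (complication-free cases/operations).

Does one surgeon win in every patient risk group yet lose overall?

Yes

Low-risk: Dr. Evans 2286/4000 = 57.1%, Dr. Adams 174/243 = 71.6% → Dr. Adams
High-risk: Dr. Evans 33/130 = 25.4%, Dr. Adams 1201/3716 = 32.3% → Dr. Adams
Overall: Dr. Evans 2319/4130 = 56.2%, Dr. Adams 1375/3959 = 34.7% → Dr. Evans
Dr. Adams wins each patient risk group but Dr. Evans wins overall — the comparison reverses. Dr. Adams's operations skew toward high-risk, which has a lower base rate.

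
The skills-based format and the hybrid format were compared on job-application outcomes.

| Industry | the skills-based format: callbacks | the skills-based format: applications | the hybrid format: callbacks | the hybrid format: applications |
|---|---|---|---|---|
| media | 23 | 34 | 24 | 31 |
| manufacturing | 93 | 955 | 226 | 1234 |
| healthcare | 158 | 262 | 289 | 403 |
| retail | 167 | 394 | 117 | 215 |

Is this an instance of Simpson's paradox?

No

Media: the skills-based format 23/34 = 67.6%, the hybrid format 24/31 = 77.4% → the hybrid format
Manufacturing: the skills-based format 93/955 = 9.7%, the hybrid format 226/1234 = 18.3% → the hybrid format
Healthcare: the skills-based format 158/262 = 60.3%, the hybrid format 289/403 = 71.7% → the hybrid format
Retail: the skills-based format 167/394 = 42.4%, the hybrid format 117/215 = 54.4% → the hybrid format
Overall: the skills-based format 441/1645 = 26.8%, the hybrid format 656/1883 = 34.8% → the hybrid format
The hybrid format wins overall and in every industry group — no reversal.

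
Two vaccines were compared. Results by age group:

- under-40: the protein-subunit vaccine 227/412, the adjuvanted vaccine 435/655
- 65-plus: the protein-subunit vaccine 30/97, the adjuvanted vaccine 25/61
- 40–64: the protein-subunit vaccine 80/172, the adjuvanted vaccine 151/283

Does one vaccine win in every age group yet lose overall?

Under-40: the protein-subunit vaccine 227/412 = 55.1%, the adjuvanted vaccine 435/655 = 66.4% → the adjuvanted vaccine
65-plus: the protein-subunit vaccine 30/97 = 30.9%, the adjuvanted vaccine 25/61 = 41.0% → the adjuvanted vaccine
40–64: the protein-subunit vaccine 80/172 = 46.5%, the adjuvanted vaccine 151/283 = 53.4% → the adjuvanted vaccine
Overall: the protein-subunit vaccine 337/681 = 49.5%, the adjuvanted vaccine 611/999 = 61.2% → the adjuvanted vaccine
The adjuvanted vaccine wins overall and in every age group — no reversal.

No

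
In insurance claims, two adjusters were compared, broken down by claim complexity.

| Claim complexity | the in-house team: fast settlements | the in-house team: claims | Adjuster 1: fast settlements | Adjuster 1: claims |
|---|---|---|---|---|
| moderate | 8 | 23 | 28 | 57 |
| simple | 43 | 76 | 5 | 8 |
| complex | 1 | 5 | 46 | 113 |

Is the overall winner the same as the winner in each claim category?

Moderate: the in-house team 8/23 = 34.8%, Adjuster 1 28/57 = 49.1% → Adjuster 1
Simple: the in-house team 43/76 = 56.6%, Adjuster 1 5/8 = 62.5% → Adjuster 1
Complex: the in-house team 1/5 = 20.0%, Adjuster 1 46/113 = 40.7% → Adjuster 1
Overall: the in-house team 52/104 = 50.0%, Adjuster 1 79/178 = 44.4% → the in-house team
Adjuster 1 wins each claim group but the in-house team wins overall — the comparison reverses. Adjuster 1's claims skew toward complex, which has a lower base rate.

No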